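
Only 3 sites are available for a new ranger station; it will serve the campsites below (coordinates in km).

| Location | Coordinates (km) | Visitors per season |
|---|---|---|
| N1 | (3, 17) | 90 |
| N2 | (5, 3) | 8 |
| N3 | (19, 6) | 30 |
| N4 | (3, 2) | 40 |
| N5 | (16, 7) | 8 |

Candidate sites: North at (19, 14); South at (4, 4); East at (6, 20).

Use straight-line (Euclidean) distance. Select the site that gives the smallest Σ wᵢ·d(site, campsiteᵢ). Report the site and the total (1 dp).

Total weighted distance at each candidate:
  North (19, 14): total = 2708.5
  South (4, 4): total = 1827.1
  East (6, 20): total = 1952.4
Minimum is at South with total 1827.1 km.

South, total 1827.1 km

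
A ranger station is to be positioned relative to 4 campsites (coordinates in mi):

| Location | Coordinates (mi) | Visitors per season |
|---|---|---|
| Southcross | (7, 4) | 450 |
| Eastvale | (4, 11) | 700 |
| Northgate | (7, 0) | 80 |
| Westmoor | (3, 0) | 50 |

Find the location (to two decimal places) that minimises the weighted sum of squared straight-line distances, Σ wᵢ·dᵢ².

(5.20, 7.42)

The minimiser of Σwᵢ‖p−pᵢ‖² is the weighted centroid p* = (Σwᵢpᵢ)/(Σwᵢ).
Σwᵢ = 1280.
Σwᵢxᵢ = 450·7 + 700·4 + 80·7 + 50·3 = 6660.
Σwᵢyᵢ = 450·4 + 700·11 + 80·0 + 50·0 = 9500.
x* = 6660/1280 = 5.20, y* = 9500/1280 = 7.42.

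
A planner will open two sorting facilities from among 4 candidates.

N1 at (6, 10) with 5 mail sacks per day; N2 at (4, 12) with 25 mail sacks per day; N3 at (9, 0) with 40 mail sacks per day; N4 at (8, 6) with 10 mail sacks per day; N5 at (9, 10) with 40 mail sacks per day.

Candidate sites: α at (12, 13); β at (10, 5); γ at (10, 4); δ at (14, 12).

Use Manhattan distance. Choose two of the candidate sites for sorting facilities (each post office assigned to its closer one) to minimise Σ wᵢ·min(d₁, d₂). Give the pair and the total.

Evaluate every pair (each demand assigned to the nearer of the two):
  {α, γ}: total = 750
  {α, β}: total = 780
  {β, δ}: total = 805
  {γ, δ}: total = 820
  {β, γ}: total = 840
  {α, δ}: total = 1260
Best pair: {α, γ} with total 750.

{α, γ}, total 750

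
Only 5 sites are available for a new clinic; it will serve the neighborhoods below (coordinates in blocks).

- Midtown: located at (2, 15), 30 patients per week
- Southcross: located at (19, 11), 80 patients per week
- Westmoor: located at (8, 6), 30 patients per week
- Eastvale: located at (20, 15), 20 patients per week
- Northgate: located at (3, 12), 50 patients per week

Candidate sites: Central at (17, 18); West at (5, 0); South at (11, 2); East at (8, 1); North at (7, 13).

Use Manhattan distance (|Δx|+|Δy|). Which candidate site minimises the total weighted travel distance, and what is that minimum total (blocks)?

Total weighted distance at each candidate:
  Central (17, 18): total = 3010
  West (5, 0): total = 4110
  South (11, 2): total = 3570
  East (8, 1): total = 3750
  North (7, 13): total = 2120
Minimum is at North with total 2120 blocks.

North, total 2120 blocks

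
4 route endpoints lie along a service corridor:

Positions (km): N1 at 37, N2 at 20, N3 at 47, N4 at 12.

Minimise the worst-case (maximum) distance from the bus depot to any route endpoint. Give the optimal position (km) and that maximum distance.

The 1-center on a line is the midpoint of the two extreme points: leftmost at 12, rightmost at 47.
Optimal location = (12 + 47)/2 = 29.5; maximum distance = (47 − 12)/2 = 17.5.

location 29.5, max distance 17.5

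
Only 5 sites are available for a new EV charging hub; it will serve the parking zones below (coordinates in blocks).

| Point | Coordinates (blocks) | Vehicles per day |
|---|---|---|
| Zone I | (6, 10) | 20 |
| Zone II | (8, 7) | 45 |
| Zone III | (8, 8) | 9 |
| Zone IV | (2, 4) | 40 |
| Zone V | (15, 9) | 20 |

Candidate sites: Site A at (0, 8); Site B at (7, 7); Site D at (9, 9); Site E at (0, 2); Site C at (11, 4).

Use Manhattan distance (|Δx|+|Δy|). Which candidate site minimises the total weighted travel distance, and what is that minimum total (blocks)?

Total weighted distance at each candidate:
  Site A (0, 8): total = 1197
  Site B (7, 7): total = 663
  Site D (9, 9): total = 833
  Site E (0, 2): total = 1591
  Site C (11, 4): total = 1093
Minimum is at Site B with total 663 blocks.

Site B, total 663 blocks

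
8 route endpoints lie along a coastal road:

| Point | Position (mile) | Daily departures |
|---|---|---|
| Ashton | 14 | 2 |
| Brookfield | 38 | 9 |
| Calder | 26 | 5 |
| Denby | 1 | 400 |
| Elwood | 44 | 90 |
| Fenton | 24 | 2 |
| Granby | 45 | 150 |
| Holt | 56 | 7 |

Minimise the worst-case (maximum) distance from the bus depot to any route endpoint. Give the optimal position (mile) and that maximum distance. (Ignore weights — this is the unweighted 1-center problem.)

location 28.5, max distance 27.5

The 1-center on a line is the midpoint of the two extreme points: leftmost at 1, rightmost at 56.
Optimal location = (1 + 56)/2 = 28.5; maximum distance = (56 − 1)/2 = 27.5.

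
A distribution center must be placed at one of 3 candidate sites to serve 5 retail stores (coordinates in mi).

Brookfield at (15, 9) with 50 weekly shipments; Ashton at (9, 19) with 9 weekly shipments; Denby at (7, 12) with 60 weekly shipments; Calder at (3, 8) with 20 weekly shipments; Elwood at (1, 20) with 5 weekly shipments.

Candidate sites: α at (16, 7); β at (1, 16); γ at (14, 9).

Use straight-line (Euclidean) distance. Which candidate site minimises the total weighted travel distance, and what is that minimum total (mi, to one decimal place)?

Total weighted distance at each candidate:
  α (16, 7): total = 1214.6
  β (1, 16): total = 1477.1
  γ (14, 9): total = 913.6
Minimum is at γ with total 913.6 mi.

γ, total 913.6 mi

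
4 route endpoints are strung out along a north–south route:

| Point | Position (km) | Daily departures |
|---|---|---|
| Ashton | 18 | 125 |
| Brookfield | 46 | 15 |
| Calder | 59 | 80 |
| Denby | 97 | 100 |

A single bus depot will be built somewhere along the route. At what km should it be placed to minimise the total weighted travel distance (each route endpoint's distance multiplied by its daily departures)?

For a sum of weighted absolute distances on a line, the optimum is the weighted median (not the mean). Total weight W = 320; half-weight = 160.
Sort by position and accumulate weight:
  km 18 (Ashton, w=125) → cum 125
  km 46 (Brookfield, w=15) → cum 140
  km 59 (Calder, w=80) → cum 220  ≥ 160 → median here
  km 97 (Denby, w=100) → cum 320
Optimal location: km 59.

x = 59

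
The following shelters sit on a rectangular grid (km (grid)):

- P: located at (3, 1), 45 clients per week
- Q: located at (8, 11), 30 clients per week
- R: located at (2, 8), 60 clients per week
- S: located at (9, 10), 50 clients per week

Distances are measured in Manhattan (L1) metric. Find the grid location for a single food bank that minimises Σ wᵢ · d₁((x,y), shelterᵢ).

(3, 8)

Manhattan distance separates: Σwᵢ(|x−xᵢ|+|y−yᵢ|) = Σwᵢ|x−xᵢ| + Σwᵢ|y−yᵢ|, so x and y are optimised independently as 1-D weighted medians.
Total weight W = 185; half = 92.5.
x-coordinate, sorted with cumulative weight:
  x=2 (R, w=60) cum 60
  x=3 (P, w=45) cum 105  ← median
  x=8 (Q, w=30) cum 135
  x=9 (S, w=50) cum 185
⇒ x* = 3
y-coordinate, sorted with cumulative weight:
  y=1 (P, w=45) cum 45
  y=8 (R, w=60) cum 105  ← median
  y=10 (S, w=50) cum 155
  y=11 (Q, w=30) cum 185
⇒ y* = 8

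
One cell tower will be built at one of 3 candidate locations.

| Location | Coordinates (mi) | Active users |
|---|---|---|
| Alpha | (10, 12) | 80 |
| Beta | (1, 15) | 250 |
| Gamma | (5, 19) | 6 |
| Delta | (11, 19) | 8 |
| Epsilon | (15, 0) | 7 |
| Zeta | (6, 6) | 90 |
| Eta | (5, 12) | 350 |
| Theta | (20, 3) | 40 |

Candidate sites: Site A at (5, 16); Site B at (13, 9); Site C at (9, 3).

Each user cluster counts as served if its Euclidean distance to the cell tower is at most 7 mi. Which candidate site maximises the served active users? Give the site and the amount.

Coverage radius r = 7 mi; a point is covered iff (Δx)²+(Δy)² ≤ 7² = 49.
  Site A (5, 16): covers {Alpha, Beta, Gamma, Delta, Eta} → 694
  Site B (13, 9): covers {Alpha} → 80
  Site C (9, 3): covers {Epsilon, Zeta} → 97
Maximum coverage at Site A: 694 active users.

Site A, covering 694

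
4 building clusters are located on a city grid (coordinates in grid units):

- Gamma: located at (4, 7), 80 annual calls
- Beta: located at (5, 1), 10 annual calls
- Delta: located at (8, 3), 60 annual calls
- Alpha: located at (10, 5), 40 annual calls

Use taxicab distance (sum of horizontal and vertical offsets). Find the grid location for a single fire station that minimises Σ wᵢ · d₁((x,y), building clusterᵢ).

(8, 5)

Manhattan distance separates: Σwᵢ(|x−xᵢ|+|y−yᵢ|) = Σwᵢ|x−xᵢ| + Σwᵢ|y−yᵢ|, so x and y are optimised independently as 1-D weighted medians.
Total weight W = 190; half = 95.
x-coordinate, sorted with cumulative weight:
  x=4 (Gamma, w=80) cum 80
  x=5 (Beta, w=10) cum 90
  x=8 (Delta, w=60) cum 150  ← median
  x=10 (Alpha, w=40) cum 190
⇒ x* = 8
y-coordinate, sorted with cumulative weight:
  y=1 (Beta, w=10) cum 10
  y=3 (Delta, w=60) cum 70
  y=5 (Alpha, w=40) cum 110  ← median
  y=7 (Gamma, w=80) cum 190
⇒ y* = 5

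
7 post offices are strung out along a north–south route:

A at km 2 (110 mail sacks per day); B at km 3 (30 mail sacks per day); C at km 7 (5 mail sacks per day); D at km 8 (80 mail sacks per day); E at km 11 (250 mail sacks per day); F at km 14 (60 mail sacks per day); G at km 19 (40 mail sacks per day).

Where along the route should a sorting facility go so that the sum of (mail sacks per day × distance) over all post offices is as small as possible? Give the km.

For a sum of weighted absolute distances on a line, the optimum is the weighted median (not the mean). Total weight W = 575; half-weight = 287.5.
Sort by position and accumulate weight:
  km 2 (A, w=110) → cum 110
  km 3 (B, w=30) → cum 140
  km 7 (C, w=5) → cum 145
  km 8 (D, w=80) → cum 225
  km 11 (E, w=250) → cum 475  ≥ 287.5 → median here
  km 14 (F, w=60) → cum 535
  km 19 (G, w=40) → cum 575
Optimal location: km 11.

x = 11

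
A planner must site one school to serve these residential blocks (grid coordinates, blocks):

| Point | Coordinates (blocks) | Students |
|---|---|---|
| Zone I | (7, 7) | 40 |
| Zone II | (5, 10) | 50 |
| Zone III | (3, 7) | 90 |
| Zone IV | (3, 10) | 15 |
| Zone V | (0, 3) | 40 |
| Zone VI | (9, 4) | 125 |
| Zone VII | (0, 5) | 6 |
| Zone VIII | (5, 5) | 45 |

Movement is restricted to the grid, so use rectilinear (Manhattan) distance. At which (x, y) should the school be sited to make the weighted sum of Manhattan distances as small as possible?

Manhattan distance separates: Σwᵢ(|x−xᵢ|+|y−yᵢ|) = Σwᵢ|x−xᵢ| + Σwᵢ|y−yᵢ|, so x and y are optimised independently as 1-D weighted medians.
Total weight W = 411; half = 205.5.
x-coordinate, sorted with cumulative weight:
  x=0 (Zone V, w=40) cum 40
  x=0 (Zone VII, w=6) cum 46
  x=3 (Zone III, w=90) cum 136
  x=3 (Zone IV, w=15) cum 151
  x=5 (Zone II, w=50) cum 201
  x=5 (Zone VIII, w=45) cum 246  ← median
  x=7 (Zone I, w=40) cum 286
  x=9 (Zone VI, w=125) cum 411
⇒ x* = 5
y-coordinate, sorted with cumulative weight:
  y=3 (Zone V, w=40) cum 40
  y=4 (Zone VI, w=125) cum 165
  y=5 (Zone VII, w=6) cum 171
  y=5 (Zone VIII, w=45) cum 216  ← median
  y=7 (Zone I, w=40) cum 256
  y=7 (Zone III, w=90) cum 346
  y=10 (Zone II, w=50) cum 396
  y=10 (Zone IV, w=15) cum 411
⇒ y* = 5

(5, 5)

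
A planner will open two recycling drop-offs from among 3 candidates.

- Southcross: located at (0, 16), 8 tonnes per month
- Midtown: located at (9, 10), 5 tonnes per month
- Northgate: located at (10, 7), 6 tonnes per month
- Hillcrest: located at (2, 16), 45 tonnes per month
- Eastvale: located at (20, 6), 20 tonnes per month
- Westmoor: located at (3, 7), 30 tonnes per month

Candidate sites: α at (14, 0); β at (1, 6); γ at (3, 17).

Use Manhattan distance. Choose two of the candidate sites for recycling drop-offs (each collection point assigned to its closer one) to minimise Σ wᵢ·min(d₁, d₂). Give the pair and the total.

{β, γ}, total 712

Evaluate every pair (each demand assigned to the nearer of the two):
  {β, γ}: total = 712
  {α, γ}: total = 793
  {α, β}: total = 1033
Best pair: {β, γ} with total 712.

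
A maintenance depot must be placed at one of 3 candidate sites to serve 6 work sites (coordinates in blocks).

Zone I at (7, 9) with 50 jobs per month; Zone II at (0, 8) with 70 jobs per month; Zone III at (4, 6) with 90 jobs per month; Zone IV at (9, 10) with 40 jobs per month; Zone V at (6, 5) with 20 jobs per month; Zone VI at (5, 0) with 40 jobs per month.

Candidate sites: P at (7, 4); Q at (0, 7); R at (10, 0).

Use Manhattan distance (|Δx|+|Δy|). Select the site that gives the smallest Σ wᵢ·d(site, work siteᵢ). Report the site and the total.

P, total 2070 blocks

Total weighted distance at each candidate:
  P (7, 4): total = 2070
  Q (0, 7): total = 2090
  R (10, 0): total = 3760
Minimum is at P with total 2070 blocks.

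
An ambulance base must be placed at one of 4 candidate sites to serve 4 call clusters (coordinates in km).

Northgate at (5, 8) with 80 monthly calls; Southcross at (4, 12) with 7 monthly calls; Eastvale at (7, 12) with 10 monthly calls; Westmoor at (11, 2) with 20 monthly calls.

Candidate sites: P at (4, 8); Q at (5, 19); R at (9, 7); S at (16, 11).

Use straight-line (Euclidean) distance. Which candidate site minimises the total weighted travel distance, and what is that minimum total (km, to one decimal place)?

P, total 342.4 km

Total weighted distance at each candidate:
  P (4, 8): total = 342.4
  Q (5, 19): total = 1362.9
  R (9, 7): total = 540.9
  S (16, 11): total = 1292.9
Minimum is at P with total 342.4 km.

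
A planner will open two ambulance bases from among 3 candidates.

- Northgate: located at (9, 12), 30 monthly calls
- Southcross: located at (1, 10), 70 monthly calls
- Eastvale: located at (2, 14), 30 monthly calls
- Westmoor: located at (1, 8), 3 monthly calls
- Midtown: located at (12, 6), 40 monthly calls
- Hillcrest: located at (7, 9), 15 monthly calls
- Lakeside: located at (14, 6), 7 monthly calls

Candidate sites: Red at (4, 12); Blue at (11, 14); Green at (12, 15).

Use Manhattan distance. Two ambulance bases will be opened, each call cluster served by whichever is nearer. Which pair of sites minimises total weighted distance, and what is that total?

Evaluate every pair (each demand assigned to the nearer of the two):
  {Red, Blue}: total = 1138
  {Red, Green}: total = 1168
  {Blue, Green}: total = 1990
Best pair: {Red, Blue} with total 1138.

{Red, Blue}, total 1138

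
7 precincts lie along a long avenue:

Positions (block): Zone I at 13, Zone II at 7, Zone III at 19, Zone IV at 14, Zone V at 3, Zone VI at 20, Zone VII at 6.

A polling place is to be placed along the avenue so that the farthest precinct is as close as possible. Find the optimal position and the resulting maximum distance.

location 11.5, max distance 8.5

The 1-center on a line is the midpoint of the two extreme points: leftmost at 3, rightmost at 20.
Optimal location = (3 + 20)/2 = 11.5; maximum distance = (20 − 3)/2 = 8.5.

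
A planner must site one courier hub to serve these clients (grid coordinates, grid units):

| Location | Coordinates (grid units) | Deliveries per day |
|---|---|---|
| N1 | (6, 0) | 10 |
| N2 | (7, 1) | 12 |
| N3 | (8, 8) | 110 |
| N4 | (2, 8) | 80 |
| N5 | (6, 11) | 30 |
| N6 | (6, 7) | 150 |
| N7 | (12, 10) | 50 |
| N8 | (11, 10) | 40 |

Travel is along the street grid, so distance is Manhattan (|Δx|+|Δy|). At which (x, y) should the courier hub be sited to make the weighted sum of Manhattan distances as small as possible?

(6, 8)

Manhattan distance separates: Σwᵢ(|x−xᵢ|+|y−yᵢ|) = Σwᵢ|x−xᵢ| + Σwᵢ|y−yᵢ|, so x and y are optimised independently as 1-D weighted medians.
Total weight W = 482; half = 241.
x-coordinate, sorted with cumulative weight:
  x=2 (N4, w=80) cum 80
  x=6 (N1, w=10) cum 90
  x=6 (N5, w=30) cum 120
  x=6 (N6, w=150) cum 270  ← median
  x=7 (N2, w=12) cum 282
  x=8 (N3, w=110) cum 392
  x=11 (N8, w=40) cum 432
  x=12 (N7, w=50) cum 482
⇒ x* = 6
y-coordinate, sorted with cumulative weight:
  y=0 (N1, w=10) cum 10
  y=1 (N2, w=12) cum 22
  y=7 (N6, w=150) cum 172
  y=8 (N3, w=110) cum 282  ← median
  y=8 (N4, w=80) cum 362
  y=10 (N7, w=50) cum 412
  y=10 (N8, w=40) cum 452
  y=11 (N5, w=30) cum 482
⇒ y* = 8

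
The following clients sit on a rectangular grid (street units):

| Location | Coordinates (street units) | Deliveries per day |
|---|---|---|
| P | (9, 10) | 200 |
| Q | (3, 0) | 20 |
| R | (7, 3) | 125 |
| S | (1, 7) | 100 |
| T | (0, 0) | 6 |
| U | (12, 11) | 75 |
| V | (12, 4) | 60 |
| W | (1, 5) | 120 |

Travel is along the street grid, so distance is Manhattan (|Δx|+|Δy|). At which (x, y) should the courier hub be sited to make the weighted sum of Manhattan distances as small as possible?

Manhattan distance separates: Σwᵢ(|x−xᵢ|+|y−yᵢ|) = Σwᵢ|x−xᵢ| + Σwᵢ|y−yᵢ|, so x and y are optimised independently as 1-D weighted medians.
Total weight W = 706; half = 353.
x-coordinate, sorted with cumulative weight:
  x=0 (T, w=6) cum 6
  x=1 (S, w=100) cum 106
  x=1 (W, w=120) cum 226
  x=3 (Q, w=20) cum 246
  x=7 (R, w=125) cum 371  ← median
  x=9 (P, w=200) cum 571
  x=12 (U, w=75) cum 646
  x=12 (V, w=60) cum 706
⇒ x* = 7
y-coordinate, sorted with cumulative weight:
  y=0 (Q, w=20) cum 20
  y=0 (T, w=6) cum 26
  y=3 (R, w=125) cum 151
  y=4 (V, w=60) cum 211
  y=5 (W, w=120) cum 331
  y=7 (S, w=100) cum 431  ← median
  y=10 (P, w=200) cum 631
  y=11 (U, w=75) cum 706
⇒ y* = 7

(7, 7)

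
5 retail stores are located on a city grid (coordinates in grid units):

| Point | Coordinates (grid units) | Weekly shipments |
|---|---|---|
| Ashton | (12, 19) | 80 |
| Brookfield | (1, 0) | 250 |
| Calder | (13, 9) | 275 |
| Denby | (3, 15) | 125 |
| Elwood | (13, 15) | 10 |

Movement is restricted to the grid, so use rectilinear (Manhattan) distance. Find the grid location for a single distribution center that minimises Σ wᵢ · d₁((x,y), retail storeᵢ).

Manhattan distance separates: Σwᵢ(|x−xᵢ|+|y−yᵢ|) = Σwᵢ|x−xᵢ| + Σwᵢ|y−yᵢ|, so x and y are optimised independently as 1-D weighted medians.
Total weight W = 740; half = 370.
x-coordinate, sorted with cumulative weight:
  x=1 (Brookfield, w=250) cum 250
  x=3 (Denby, w=125) cum 375  ← median
  x=12 (Ashton, w=80) cum 455
  x=13 (Calder, w=275) cum 730
  x=13 (Elwood, w=10) cum 740
⇒ x* = 3
y-coordinate, sorted with cumulative weight:
  y=0 (Brookfield, w=250) cum 250
  y=9 (Calder, w=275) cum 525  ← median
  y=15 (Denby, w=125) cum 650
  y=15 (Elwood, w=10) cum 660
  y=19 (Ashton, w=80) cum 740
⇒ y* = 9

(3, 9)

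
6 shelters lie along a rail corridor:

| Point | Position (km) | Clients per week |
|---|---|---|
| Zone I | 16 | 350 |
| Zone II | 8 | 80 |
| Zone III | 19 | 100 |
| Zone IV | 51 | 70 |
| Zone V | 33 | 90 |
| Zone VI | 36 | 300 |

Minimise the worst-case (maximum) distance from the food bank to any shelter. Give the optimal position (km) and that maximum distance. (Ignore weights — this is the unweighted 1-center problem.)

location 29.5, max distance 21.5

The 1-center on a line is the midpoint of the two extreme points: leftmost at 8, rightmost at 51.
Optimal location = (8 + 51)/2 = 29.5; maximum distance = (51 − 8)/2 = 21.5.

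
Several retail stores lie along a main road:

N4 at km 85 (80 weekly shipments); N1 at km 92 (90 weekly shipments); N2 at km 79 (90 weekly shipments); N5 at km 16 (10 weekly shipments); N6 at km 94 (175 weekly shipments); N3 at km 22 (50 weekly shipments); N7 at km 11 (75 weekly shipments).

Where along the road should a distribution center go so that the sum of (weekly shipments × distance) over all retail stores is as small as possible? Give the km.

For a sum of weighted absolute distances on a line, the optimum is the weighted median (not the mean). Total weight W = 570; half-weight = 285.
Sort by position and accumulate weight:
  km 11 (N7, w=75) → cum 75
  km 16 (N5, w=10) → cum 85
  km 22 (N3, w=50) → cum 135
  km 79 (N2, w=90) → cum 225
  km 85 (N4, w=80) → cum 305  ≥ 285 → median here
  km 92 (N1, w=90) → cum 395
  km 94 (N6, w=175) → cum 570
Optimal location: km 85.

x = 85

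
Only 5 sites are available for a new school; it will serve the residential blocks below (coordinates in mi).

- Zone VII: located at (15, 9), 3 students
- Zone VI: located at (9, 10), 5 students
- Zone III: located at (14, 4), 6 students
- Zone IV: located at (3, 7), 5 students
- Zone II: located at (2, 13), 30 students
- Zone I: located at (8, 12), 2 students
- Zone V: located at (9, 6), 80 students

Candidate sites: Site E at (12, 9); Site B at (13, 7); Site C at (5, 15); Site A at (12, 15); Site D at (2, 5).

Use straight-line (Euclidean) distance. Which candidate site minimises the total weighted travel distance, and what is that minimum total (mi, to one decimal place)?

Site E, total 775.7 mi

Total weighted distance at each candidate:
  Site E (12, 9): total = 775.7
  Site B (13, 7): total = 822.3
  Site C (5, 15): total = 1098.1
  Site A (12, 15): total = 1251.5
  Site D (2, 5): total = 991.4
Minimum is at Site E with total 775.7 mi.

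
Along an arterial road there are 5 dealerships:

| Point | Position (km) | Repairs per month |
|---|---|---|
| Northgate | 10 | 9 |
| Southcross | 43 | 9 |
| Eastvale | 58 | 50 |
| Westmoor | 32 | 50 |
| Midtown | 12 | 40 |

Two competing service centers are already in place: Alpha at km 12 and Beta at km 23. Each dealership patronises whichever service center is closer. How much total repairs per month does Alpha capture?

49

The indifferent point is the midpoint (12+23)/2 = 17.5; dealerships left of it (closer to Alpha at 12) go to Alpha, those right go to Beta.
  Northgate at 10 (w=9) → Alpha
  Midtown at 12 (w=40) → Alpha
  Westmoor at 32 (w=50) → Beta
  Southcross at 43 (w=9) → Beta
  Eastvale at 58 (w=50) → Beta
Alpha captures 49; Beta captures 109.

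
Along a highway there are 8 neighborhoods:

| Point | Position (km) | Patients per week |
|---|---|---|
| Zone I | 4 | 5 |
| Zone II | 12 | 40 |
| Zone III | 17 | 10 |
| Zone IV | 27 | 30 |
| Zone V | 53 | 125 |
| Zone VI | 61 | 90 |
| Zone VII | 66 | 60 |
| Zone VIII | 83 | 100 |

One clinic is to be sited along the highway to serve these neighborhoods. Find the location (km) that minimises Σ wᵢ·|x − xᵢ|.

For a sum of weighted absolute distances on a line, the optimum is the weighted median (not the mean). Total weight W = 460; half-weight = 230.
Sort by position and accumulate weight:
  km 4 (Zone I, w=5) → cum 5
  km 12 (Zone II, w=40) → cum 45
  km 17 (Zone III, w=10) → cum 55
  km 27 (Zone IV, w=30) → cum 85
  km 53 (Zone V, w=125) → cum 210
  km 61 (Zone VI, w=90) → cum 300  ≥ 230 → median here
  km 66 (Zone VII, w=60) → cum 360
  km 83 (Zone VIII, w=100) → cum 460
Optimal location: km 61.

x = 61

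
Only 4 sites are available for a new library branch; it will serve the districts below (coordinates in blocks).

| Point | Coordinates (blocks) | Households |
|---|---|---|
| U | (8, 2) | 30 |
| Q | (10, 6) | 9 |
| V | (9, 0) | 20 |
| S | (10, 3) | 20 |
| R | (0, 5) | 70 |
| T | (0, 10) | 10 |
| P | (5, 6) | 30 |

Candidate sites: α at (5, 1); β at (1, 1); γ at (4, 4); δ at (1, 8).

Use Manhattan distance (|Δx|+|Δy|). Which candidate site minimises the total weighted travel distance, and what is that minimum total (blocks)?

γ, total 1112 blocks

Total weighted distance at each candidate:
  α (5, 1): total = 1370
  β (1, 1): total = 1486
  γ (4, 4): total = 1112
  δ (1, 8): total = 1579
Minimum is at γ with total 1112 blocks.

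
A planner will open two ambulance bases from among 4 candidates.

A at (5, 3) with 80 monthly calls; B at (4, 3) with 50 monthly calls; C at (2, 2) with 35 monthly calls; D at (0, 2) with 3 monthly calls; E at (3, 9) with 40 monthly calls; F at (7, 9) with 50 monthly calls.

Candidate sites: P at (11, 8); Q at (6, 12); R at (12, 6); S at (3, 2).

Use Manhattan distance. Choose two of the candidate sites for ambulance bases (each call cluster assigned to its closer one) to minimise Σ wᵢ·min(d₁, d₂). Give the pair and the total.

Evaluate every pair (each demand assigned to the nearer of the two):
  {Q, S}: total = 824
  {P, S}: total = 914
  {R, S}: total = 1064
  {P, Q}: total = 2328
  {Q, R}: total = 2328
  {P, R}: total = 2498
Best pair: {Q, S} with total 824.

{Q, S}, total 824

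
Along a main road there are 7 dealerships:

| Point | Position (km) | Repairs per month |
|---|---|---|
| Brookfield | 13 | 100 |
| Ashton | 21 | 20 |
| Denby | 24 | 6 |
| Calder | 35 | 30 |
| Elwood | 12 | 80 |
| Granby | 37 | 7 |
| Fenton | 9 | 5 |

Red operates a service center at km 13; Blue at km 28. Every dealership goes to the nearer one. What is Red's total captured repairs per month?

185

The indifferent point is the midpoint (13+28)/2 = 20.5; dealerships left of it (closer to Red at 13) go to Red, those right go to Blue.
  Fenton at 9 (w=5) → Red
  Elwood at 12 (w=80) → Red
  Brookfield at 13 (w=100) → Red
  Ashton at 21 (w=20) → Blue
  Denby at 24 (w=6) → Blue
  Calder at 35 (w=30) → Blue
  Granby at 37 (w=7) → Blue
Red captures 185; Blue captures 63.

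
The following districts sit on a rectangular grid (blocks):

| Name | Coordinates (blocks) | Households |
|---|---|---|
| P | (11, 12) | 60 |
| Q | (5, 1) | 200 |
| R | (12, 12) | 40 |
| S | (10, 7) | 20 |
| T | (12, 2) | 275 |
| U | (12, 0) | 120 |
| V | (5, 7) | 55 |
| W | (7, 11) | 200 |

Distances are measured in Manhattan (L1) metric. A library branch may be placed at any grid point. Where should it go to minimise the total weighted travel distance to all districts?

Manhattan distance separates: Σwᵢ(|x−xᵢ|+|y−yᵢ|) = Σwᵢ|x−xᵢ| + Σwᵢ|y−yᵢ|, so x and y are optimised independently as 1-D weighted medians.
Total weight W = 970; half = 485.
x-coordinate, sorted with cumulative weight:
  x=5 (Q, w=200) cum 200
  x=5 (V, w=55) cum 255
  x=7 (W, w=200) cum 455
  x=10 (S, w=20) cum 475
  x=11 (P, w=60) cum 535  ← median
  x=12 (R, w=40) cum 575
  x=12 (T, w=275) cum 850
  x=12 (U, w=120) cum 970
⇒ x* = 11
y-coordinate, sorted with cumulative weight:
  y=0 (U, w=120) cum 120
  y=1 (Q, w=200) cum 320
  y=2 (T, w=275) cum 595  ← median
  y=7 (S, w=20) cum 615
  y=7 (V, w=55) cum 670
  y=11 (W, w=200) cum 870
  y=12 (P, w=60) cum 930
  y=12 (R, w=40) cum 970
⇒ y* = 2

(11, 2)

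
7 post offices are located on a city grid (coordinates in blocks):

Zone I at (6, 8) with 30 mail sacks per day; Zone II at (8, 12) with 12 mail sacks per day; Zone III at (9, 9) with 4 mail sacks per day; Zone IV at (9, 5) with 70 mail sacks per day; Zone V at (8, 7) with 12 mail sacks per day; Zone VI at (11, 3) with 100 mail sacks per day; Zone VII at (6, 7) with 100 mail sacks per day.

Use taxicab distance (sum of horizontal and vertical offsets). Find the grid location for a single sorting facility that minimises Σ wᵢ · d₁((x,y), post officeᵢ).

(9, 5)

Manhattan distance separates: Σwᵢ(|x−xᵢ|+|y−yᵢ|) = Σwᵢ|x−xᵢ| + Σwᵢ|y−yᵢ|, so x and y are optimised independently as 1-D weighted medians.
Total weight W = 328; half = 164.
x-coordinate, sorted with cumulative weight:
  x=6 (Zone I, w=30) cum 30
  x=6 (Zone VII, w=100) cum 130
  x=8 (Zone II, w=12) cum 142
  x=8 (Zone V, w=12) cum 154
  x=9 (Zone III, w=4) cum 158
  x=9 (Zone IV, w=70) cum 228  ← median
  x=11 (Zone VI, w=100) cum 328
⇒ x* = 9
y-coordinate, sorted with cumulative weight:
  y=3 (Zone VI, w=100) cum 100
  y=5 (Zone IV, w=70) cum 170  ← median
  y=7 (Zone V, w=12) cum 182
  y=7 (Zone VII, w=100) cum 282
  y=8 (Zone I, w=30) cum 312
  y=9 (Zone III, w=4) cum 316
  y=12 (Zone II, w=12) cum 328
⇒ y* = 5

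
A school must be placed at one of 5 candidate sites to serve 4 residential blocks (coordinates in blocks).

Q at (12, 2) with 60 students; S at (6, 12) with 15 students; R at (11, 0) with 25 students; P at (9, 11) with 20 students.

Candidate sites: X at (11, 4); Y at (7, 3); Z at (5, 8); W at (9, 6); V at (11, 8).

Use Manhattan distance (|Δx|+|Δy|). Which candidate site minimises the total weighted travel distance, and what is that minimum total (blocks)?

Total weighted distance at each candidate:
  X (11, 4): total = 655
  Y (7, 3): total = 885
  Z (5, 8): total = 1345
  W (9, 6): total = 855
  V (11, 8): total = 855
Minimum is at X with total 655 blocks.

X, total 655 blocks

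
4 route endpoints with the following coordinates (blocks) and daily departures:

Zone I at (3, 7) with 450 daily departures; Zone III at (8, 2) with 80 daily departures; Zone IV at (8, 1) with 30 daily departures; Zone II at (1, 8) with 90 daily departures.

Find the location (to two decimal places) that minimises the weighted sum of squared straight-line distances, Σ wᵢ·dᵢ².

(3.57, 6.25)

The minimiser of Σwᵢ‖p−pᵢ‖² is the weighted centroid p* = (Σwᵢpᵢ)/(Σwᵢ).
Σwᵢ = 650.
Σwᵢxᵢ = 450·3 + 80·8 + 30·8 + 90·1 = 2320.
Σwᵢyᵢ = 450·7 + 80·2 + 30·1 + 90·8 = 4060.
x* = 2320/650 = 3.57, y* = 4060/650 = 6.25.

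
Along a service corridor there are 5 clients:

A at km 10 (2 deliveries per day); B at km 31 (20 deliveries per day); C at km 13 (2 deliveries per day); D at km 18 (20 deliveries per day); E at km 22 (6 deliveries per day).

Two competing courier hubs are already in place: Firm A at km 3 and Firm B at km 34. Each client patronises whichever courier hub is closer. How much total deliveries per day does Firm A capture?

The indifferent point is the midpoint (3+34)/2 = 18.5; clients left of it (closer to Firm A at 3) go to Firm A, those right go to Firm B.
  A at 10 (w=2) → Firm A
  C at 13 (w=2) → Firm A
  D at 18 (w=20) → Firm A
  E at 22 (w=6) → Firm B
  B at 31 (w=20) → Firm B
Firm A captures 24; Firm B captures 26.

24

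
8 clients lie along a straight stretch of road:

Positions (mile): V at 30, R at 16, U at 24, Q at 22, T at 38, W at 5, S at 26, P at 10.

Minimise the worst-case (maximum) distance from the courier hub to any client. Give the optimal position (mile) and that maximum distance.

location 21.5, max distance 16.5

The 1-center on a line is the midpoint of the two extreme points: leftmost at 5, rightmost at 38.
Optimal location = (5 + 38)/2 = 21.5; maximum distance = (38 − 5)/2 = 16.5.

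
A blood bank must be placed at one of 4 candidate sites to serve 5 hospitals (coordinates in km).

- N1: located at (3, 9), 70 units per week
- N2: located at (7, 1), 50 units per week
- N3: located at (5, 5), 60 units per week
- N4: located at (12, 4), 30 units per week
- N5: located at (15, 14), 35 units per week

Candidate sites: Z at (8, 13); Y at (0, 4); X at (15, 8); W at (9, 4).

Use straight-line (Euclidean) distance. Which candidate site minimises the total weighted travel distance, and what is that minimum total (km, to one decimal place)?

Total weighted distance at each candidate:
  Z (8, 13): total = 2105.9
  Y (0, 4): total = 2085.9
  X (15, 8): total = 2360.8
  W (9, 4): total = 1472.5
Minimum is at W with total 1472.5 km.

W, total 1472.5 km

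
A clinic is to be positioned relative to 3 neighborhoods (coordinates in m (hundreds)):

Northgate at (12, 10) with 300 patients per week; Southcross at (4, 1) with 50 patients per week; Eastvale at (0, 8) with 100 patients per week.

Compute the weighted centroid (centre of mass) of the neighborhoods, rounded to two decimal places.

(8.44, 8.56)

The minimiser of Σwᵢ‖p−pᵢ‖² is the weighted centroid p* = (Σwᵢpᵢ)/(Σwᵢ).
Σwᵢ = 450.
Σwᵢxᵢ = 300·12 + 50·4 + 100·0 = 3800.
Σwᵢyᵢ = 300·10 + 50·1 + 100·8 = 3850.
x* = 3800/450 = 8.44, y* = 3850/450 = 8.56.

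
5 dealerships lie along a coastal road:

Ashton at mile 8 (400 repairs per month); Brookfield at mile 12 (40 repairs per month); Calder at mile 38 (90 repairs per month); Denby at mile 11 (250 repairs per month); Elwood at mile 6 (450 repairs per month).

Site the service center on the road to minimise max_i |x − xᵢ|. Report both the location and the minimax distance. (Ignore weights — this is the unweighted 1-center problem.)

The 1-center on a line is the midpoint of the two extreme points: leftmost at 6, rightmost at 38.
Optimal location = (6 + 38)/2 = 22; maximum distance = (38 − 6)/2 = 16.

location 22, max distance 16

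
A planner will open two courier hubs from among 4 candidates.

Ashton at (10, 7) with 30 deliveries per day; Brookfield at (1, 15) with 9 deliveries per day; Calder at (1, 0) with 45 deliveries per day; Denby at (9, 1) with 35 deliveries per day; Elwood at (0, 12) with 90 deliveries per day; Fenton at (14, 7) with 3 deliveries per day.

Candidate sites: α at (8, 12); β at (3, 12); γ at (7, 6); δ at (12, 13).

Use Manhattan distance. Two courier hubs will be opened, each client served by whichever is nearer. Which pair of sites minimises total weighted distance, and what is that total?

{β, γ}, total 1244

Evaluate every pair (each demand assigned to the nearer of the two):
  {β, γ}: total = 1244
  {α, β}: total = 1608
  {β, δ}: total = 1734
  {α, γ}: total = 1739
  {γ, δ}: total = 2216
  {α, δ}: total = 2319
Best pair: {β, γ} with total 1244.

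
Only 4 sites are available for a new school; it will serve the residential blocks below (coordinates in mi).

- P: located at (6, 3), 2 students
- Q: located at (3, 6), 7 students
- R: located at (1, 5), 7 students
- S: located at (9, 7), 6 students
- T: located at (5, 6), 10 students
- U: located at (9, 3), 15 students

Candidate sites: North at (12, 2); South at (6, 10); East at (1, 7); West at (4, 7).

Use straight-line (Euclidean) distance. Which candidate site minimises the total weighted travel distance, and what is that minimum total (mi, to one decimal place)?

West, total 184.3 mi

Total weighted distance at each candidate:
  North (12, 2): total = 324.0
  South (6, 10): total = 279.4
  East (1, 7): total = 265.9
  West (4, 7): total = 184.3
Minimum is at West with total 184.3 mi.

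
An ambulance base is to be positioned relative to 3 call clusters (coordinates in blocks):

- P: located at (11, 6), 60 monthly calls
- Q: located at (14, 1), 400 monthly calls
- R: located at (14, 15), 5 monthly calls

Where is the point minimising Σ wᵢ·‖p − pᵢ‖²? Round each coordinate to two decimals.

(13.61, 1.80)

The minimiser of Σwᵢ‖p−pᵢ‖² is the weighted centroid p* = (Σwᵢpᵢ)/(Σwᵢ).
Σwᵢ = 465.
Σwᵢxᵢ = 60·11 + 400·14 + 5·14 = 6330.
Σwᵢyᵢ = 60·6 + 400·1 + 5·15 = 835.
x* = 6330/465 = 13.61, y* = 835/465 = 1.80.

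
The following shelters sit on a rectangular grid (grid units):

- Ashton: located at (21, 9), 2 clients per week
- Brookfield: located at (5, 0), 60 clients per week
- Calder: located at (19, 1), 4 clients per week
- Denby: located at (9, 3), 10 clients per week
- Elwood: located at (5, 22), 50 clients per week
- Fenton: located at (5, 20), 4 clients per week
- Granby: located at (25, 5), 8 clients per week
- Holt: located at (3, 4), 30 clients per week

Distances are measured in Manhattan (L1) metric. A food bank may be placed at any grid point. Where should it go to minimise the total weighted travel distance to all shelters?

(5, 4)

Manhattan distance separates: Σwᵢ(|x−xᵢ|+|y−yᵢ|) = Σwᵢ|x−xᵢ| + Σwᵢ|y−yᵢ|, so x and y are optimised independently as 1-D weighted medians.
Total weight W = 168; half = 84.
x-coordinate, sorted with cumulative weight:
  x=3 (Holt, w=30) cum 30
  x=5 (Brookfield, w=60) cum 90  ← median
  x=5 (Elwood, w=50) cum 140
  x=5 (Fenton, w=4) cum 144
  x=9 (Denby, w=10) cum 154
  x=19 (Calder, w=4) cum 158
  x=21 (Ashton, w=2) cum 160
  x=25 (Granby, w=8) cum 168
⇒ x* = 5
y-coordinate, sorted with cumulative weight:
  y=0 (Brookfield, w=60) cum 60
  y=1 (Calder, w=4) cum 64
  y=3 (Denby, w=10) cum 74
  y=4 (Holt, w=30) cum 104  ← median
  y=5 (Granby, w=8) cum 112
  y=9 (Ashton, w=2) cum 114
  y=20 (Fenton, w=4) cum 118
  y=22 (Elwood, w=50) cum 168
⇒ y* = 4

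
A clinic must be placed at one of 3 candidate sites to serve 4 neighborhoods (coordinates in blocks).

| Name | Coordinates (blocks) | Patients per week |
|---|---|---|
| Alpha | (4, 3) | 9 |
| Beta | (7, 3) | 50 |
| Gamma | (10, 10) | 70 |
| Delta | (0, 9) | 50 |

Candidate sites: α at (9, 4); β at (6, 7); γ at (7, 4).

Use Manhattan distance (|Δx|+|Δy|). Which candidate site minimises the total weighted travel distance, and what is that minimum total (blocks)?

β, total 1194 blocks

Total weighted distance at each candidate:
  α (9, 4): total = 1394
  β (6, 7): total = 1194
  γ (7, 4): total = 1316
Minimum is at β with total 1194 blocks.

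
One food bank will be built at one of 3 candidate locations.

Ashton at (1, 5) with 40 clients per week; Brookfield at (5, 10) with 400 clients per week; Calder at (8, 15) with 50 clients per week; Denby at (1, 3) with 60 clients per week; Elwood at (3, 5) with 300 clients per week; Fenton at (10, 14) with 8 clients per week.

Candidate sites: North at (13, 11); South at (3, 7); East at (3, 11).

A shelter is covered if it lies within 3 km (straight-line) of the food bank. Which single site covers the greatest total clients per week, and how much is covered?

Coverage radius r = 3 km; a point is covered iff (Δx)²+(Δy)² ≤ 3² = 9.
  North (13, 11): covers {none} → 0
  South (3, 7): covers {Ashton, Elwood} → 340
  East (3, 11): covers {Brookfield} → 400
Maximum coverage at East: 400 clients per week.

East, covering 400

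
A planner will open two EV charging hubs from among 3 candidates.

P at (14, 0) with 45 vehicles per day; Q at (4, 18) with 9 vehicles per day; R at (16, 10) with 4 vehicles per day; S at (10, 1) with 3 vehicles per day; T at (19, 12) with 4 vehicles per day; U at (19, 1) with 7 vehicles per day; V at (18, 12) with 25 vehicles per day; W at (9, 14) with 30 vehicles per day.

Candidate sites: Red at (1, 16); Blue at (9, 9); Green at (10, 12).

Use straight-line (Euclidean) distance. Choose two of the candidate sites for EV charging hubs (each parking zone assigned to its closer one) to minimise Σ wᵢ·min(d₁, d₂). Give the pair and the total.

Evaluate every pair (each demand assigned to the nearer of the two):
  {Blue, Green}: total = 981.9
  {Red, Green}: total = 1062.5
  {Red, Blue}: total = 1066.8
Best pair: {Blue, Green} with total 981.9.

{Blue, Green}, total 981.9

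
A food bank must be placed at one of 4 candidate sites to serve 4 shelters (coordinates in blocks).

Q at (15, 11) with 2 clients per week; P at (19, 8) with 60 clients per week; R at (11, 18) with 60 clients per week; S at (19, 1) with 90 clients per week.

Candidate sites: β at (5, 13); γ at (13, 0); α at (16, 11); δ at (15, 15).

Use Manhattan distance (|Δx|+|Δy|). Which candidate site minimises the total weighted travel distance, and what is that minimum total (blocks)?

α, total 2252 blocks

Total weighted distance at each candidate:
  β (5, 13): total = 4164
  γ (13, 0): total = 2696
  α (16, 11): total = 2252
  δ (15, 15): total = 2708
Minimum is at α with total 2252 blocks.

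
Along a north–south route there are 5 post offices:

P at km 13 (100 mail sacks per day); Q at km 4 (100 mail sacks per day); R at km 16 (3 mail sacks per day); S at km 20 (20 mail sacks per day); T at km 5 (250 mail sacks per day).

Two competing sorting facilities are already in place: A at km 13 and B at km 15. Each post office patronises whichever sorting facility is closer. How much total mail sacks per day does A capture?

The indifferent point is the midpoint (13+15)/2 = 14; post offices left of it (closer to A at 13) go to A, those right go to B.
  Q at 4 (w=100) → A
  T at 5 (w=250) → A
  P at 13 (w=100) → A
  R at 16 (w=3) → B
  S at 20 (w=20) → B
A captures 450; B captures 23.

450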